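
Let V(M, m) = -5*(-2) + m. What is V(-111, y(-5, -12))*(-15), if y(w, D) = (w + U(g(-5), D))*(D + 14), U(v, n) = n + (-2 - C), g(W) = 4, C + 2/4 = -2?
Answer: 345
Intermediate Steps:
C = -5/2 (C = -½ - 2 = -5/2 ≈ -2.5000)
U(v, n) = ½ + n (U(v, n) = n + (-2 - 1*(-5/2)) = n + (-2 + 5/2) = n + ½ = ½ + n)
y(w, D) = (14 + D)*(½ + D + w) (y(w, D) = (w + (½ + D))*(D + 14) = (½ + D + w)*(14 + D) = (14 + D)*(½ + D + w))
V(M, m) = 10 + m
V(-111, y(-5, -12))*(-15) = (10 + (7 + (-12)² + 14*(-5) + (29/2)*(-12) - 12*(-5)))*(-15) = (10 + (7 + 144 - 70 - 174 + 60))*(-15) = (10 - 33)*(-15) = -23*(-15) = 345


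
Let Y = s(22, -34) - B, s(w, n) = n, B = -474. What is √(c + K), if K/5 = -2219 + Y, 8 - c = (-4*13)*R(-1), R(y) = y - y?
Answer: I*√8887 ≈ 94.271*I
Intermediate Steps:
R(y) = 0
Y = 440 (Y = -34 - 1*(-474) = -34 + 474 = 440)
c = 8 (c = 8 - (-4*13)*0 = 8 - (-52)*0 = 8 - 1*0 = 8 + 0 = 8)
K = -8895 (K = 5*(-2219 + 440) = 5*(-1779) = -8895)
√(c + K) = √(8 - 8895) = √(-8887) = I*√8887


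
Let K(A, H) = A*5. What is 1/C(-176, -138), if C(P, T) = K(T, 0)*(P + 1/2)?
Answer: 1/121095 ≈ 8.2580e-6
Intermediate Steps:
K(A, H) = 5*A
C(P, T) = 5*T*(1/2 + P) (C(P, T) = (5*T)*(P + 1/2) = (5*T)*(1/2 + P) = 5*T*(1/2 + P))
1/C(-176, -138) = 1/((5/2)*(-138)*(1 + 2*(-176))) = 1/((5/2)*(-138)*(1 - 352)) = 1/((5/2)*(-138)*(-351)) = 1/121095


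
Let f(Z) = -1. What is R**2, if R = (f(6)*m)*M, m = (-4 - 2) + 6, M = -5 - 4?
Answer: 0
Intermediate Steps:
M = -9
m = 0 (m = -6 + 6 = 0)
R = 0 (R = -1*0*(-9) = 0*(-9) = 0)
R**2 = 0**2 = 0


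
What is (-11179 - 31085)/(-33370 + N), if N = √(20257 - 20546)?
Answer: 1410349680/1113557189 + 718488*I/1113557189 ≈ 1.2665 + 0.00064522*I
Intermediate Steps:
N = 17*I (N = √(-289) = 17*I ≈ 17.0*I)
(-11179 - 31085)/(-33370 + N) = (-11179 - 31085)/(-33370 + 17*I) = -42264*(-33370 - 17*I)/1113557189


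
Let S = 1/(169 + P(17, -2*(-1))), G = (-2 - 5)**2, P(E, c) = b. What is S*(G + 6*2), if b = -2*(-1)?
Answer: 61/171 ≈ 0.35673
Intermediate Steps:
b = 2
P(E, c) = 2
G = 49 (G = (-7)**2 = 49)
S = 1/171 (S = 1/(169 + 2) = 1/171 ≈ 0.0058480)
S*(G + 6*2) = (49 + 6*2)/171 = (49 + 12)/171 = (1/171)*61 = 61/171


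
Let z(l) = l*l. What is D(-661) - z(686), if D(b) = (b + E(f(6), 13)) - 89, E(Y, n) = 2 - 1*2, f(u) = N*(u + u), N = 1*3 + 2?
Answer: -471346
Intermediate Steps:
z(l) = l²
N = 5 (N = 3 + 2 = 5)
f(u) = 10*u (f(u) = 5*(u + u) = 5*(2*u) = 10*u)
E(Y, n) = 0 (E(Y, n) = 2 - 2 = 0)
D(b) = -89 + b (D(b) = (b + 0) - 89 = b - 89 = -89 + b)
D(-661) - z(686) = (-89 - 661) - 1*686² = -750 - 1*470596 = -750 - 470596 = -471346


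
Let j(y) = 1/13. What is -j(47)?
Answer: -1/13 ≈ -0.076923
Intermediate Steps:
j(y) = 1/13
-j(47) = -1*1/13 = -1/13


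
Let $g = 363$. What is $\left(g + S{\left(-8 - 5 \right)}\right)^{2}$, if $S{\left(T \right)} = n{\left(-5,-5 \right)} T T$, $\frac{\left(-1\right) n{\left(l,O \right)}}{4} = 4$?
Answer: $5480281$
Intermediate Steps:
$n{\left(l,O \right)} = -16$ ($n{\left(l,O \right)} = \left(-4\right) 4 = -16$)
$S{\left(T \right)} = - 16 T^{2}$ ($S{\left(T \right)} = - 16 T T = - 16 T^{2}$)
$\left(g + S{\left(-8 - 5 \right)}\right)^{2} = \left(363 - 16 \left(-8 - 5\right)^{2}\right)^{2} = \left(363 - 16 \left(-13\right)^{2}\right)^{2} = \left(363 - 2704\right)^{2} = \left(-2341\right)^{2} = 5480281$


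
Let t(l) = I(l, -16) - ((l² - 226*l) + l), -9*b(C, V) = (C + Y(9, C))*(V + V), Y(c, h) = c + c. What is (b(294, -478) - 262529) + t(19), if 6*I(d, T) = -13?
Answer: -1352855/6 ≈ -2.2548e+5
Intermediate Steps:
Y(c, h) = 2*c
I(d, T) = -13/6 (I(d, T) = (⅙)*(-13) = -13/6)
b(C, V) = -2*V*(18 + C)/9 (b(C, V) = -(C + 2*9)*(V + V)/9 = -(C + 18)*2*V/9 = -(18 + C)*2*V/9 = -2*V*(18 + C)/9)
t(l) = -13/6 - l² + 225*l (t(l) = -13/6 - ((l² - 226*l) + l) = -13/6 - (l² - 225*l) = -13/6 + (-l² + 225*l) = -13/6 - l² + 225*l)
(b(294, -478) - 262529) + t(19) = (-2/9*(-478)*(18 + 294) - 262529) + (-13/6 - 1*19² + 225*19) = (-2/9*(-478)*312 - 262529) + (-13/6 - 1*361 + 4275) = (99424/3 - 262529) + (-13/6 - 361 + 4275) = -688163/3 + 23471/6 = -1352855/6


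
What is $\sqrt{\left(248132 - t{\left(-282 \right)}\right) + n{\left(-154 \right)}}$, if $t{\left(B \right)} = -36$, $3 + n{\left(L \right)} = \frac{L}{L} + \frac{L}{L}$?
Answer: $\sqrt{248167} \approx 498.16$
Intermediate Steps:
$n{\left(L \right)} = -1$ ($n{\left(L \right)} = -3 + \left(\frac{L}{L} + \frac{L}{L}\right) = -3 + \left(1 + 1\right) = -3 + 2 = -1$)
$\sqrt{\left(248132 - t{\left(-282 \right)}\right) + n{\left(-154 \right)}} = \sqrt{\left(248132 - -36\right) - 1} = \sqrt{\left(248132 + 36\right) - 1} = \sqrt{248168 - 1} = \sqrt{248167}$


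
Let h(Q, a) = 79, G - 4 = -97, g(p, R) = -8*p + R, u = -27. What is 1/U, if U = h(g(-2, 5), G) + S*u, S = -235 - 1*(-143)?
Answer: 1/2563 ≈ 0.00039017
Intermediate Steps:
S = -92 (S = -235 + 143 = -92)
g(p, R) = R - 8*p
G = -93 (G = 4 - 97 = -93)
U = 2563 (U = 79 - 92*(-27) = 79 + 2484 = 2563)
1/U = 1/2563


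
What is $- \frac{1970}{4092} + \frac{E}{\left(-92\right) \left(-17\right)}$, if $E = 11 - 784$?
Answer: $- \frac{1561049}{1599972} \approx -0.97567$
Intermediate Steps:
$E = -773$ ($E = 11 - 784 = -773$)
$- \frac{1970}{4092} + \frac{E}{\left(-92\right) \left(-17\right)} = - \frac{1970}{4092} - \frac{773}{\left(-92\right) \left(-17\right)} = \left(-1970\right) \frac{1}{4092} - \frac{773}{1564} = - \frac{985}{2046} - \frac{773}{1564} = - \frac{1561049}{1599972}$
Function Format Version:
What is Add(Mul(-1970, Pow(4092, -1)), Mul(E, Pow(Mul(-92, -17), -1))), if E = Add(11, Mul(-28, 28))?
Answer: Rational(-1561049, 1599972) ≈ -0.97567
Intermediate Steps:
E = -773 (E = Add(11, -784) = -773)
Add(Mul(-1970, Pow(4092, -1)), Mul(E, Pow(Mul(-92, -17), -1))) = Add(Mul(-1970, Pow(4092, -1)), Mul(-773, Pow(Mul(-92, -17), -1))) = Add(Mul(-1970, Rational(1, 4092)), Mul(-773, Pow(1564, -1))) = Add(Rational(-985, 2046), Mul(-773, Rational(1, 1564))) = Add(Rational(-985, 2046), Rational(-773, 1564)) = Rational(-1561049, 1599972)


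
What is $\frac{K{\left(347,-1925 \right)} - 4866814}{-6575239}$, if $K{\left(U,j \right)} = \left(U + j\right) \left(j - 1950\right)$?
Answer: $- \frac{1247936}{6575239} \approx -0.18979$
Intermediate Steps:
$K{\left(U,j \right)} = \left(-1950 + j\right) \left(U + j\right)$ ($K{\left(U,j \right)} = \left(U + j\right) \left(-1950 + j\right) = \left(-1950 + j\right) \left(U + j\right)$)
$\frac{K{\left(347,-1925 \right)} - 4866814}{-6575239} = \frac{\left(\left(-1925\right)^{2} - 676650 - -3753750 + 347 \left(-1925\right)\right) - 4866814}{-6575239} = \left(\left(3705625 - 676650 + 3753750 - 667975\right) - 4866814\right) \left(- \frac{1}{6575239}\right) = \left(6114750 - 4866814\right) \left(- \frac{1}{6575239}\right) = 1247936 \left(- \frac{1}{6575239}\right) = - \frac{1247936}{6575239}$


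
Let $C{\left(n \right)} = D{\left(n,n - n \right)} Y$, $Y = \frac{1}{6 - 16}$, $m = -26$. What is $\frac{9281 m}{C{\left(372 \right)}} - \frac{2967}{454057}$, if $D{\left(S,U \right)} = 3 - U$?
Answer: $\frac{1095666775519}{1362171} \approx 8.0435 \cdot 10^{5}$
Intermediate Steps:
$Y = - \frac{1}{10}$ ($Y = \frac{1}{-10} = - \frac{1}{10} \approx -0.1$)
$C{\left(n \right)} = - \frac{3}{10}$ ($C{\left(n \right)} = \left(3 - \left(n - n\right)\right) \left(- \frac{1}{10}\right) = \left(3 - 0\right) \left(- \frac{1}{10}\right) = \left(3 + 0\right) \left(- \frac{1}{10}\right) = 3 \left(- \frac{1}{10}\right) = - \frac{3}{10}$)
$\frac{9281 m}{C{\left(372 \right)}} - \frac{2967}{454057} = \frac{9281 \left(-26\right)}{- \frac{3}{10}} - \frac{2967}{454057} = \left(-241306\right) \left(- \frac{10}{3}\right) - \frac{2967}{454057} = \frac{2413060}{3} - \frac{2967}{454057} = \frac{1095666775519}{1362171}$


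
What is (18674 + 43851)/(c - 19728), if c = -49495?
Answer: -62525/69223 ≈ -0.90324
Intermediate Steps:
(18674 + 43851)/(c - 19728) = (18674 + 43851)/(-49495 - 19728) = 62525/(-69223) = 62525*(-1/69223) = -62525/69223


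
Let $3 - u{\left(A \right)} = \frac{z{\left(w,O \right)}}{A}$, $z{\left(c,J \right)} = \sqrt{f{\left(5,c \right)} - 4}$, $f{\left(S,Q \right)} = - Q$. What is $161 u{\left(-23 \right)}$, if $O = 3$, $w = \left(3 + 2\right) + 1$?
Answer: $483 + 7 i \sqrt{10} \approx 483.0 + 22.136 i$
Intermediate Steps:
$w = 6$ ($w = 5 + 1 = 6$)
$z{\left(c,J \right)} = \sqrt{-4 - c}$ ($z{\left(c,J \right)} = \sqrt{- c - 4} = \sqrt{-4 - c}$)
$u{\left(A \right)} = 3 - \frac{i \sqrt{10}}{A}$ ($u{\left(A \right)} = 3 - \frac{\sqrt{-4 - 6}}{A} = 3 - \frac{\sqrt{-10}}{A} = 3 - \frac{i \sqrt{10}}{A}$)
$161 u{\left(-23 \right)} = 161 \left(3 - \frac{i \sqrt{10}}{-23}\right) = 161 \left(3 - i \sqrt{10} \left(- \frac{1}{23}\right)\right) = 161 \left(3 + \frac{i \sqrt{10}}{23}\right) = 483 + 7 i \sqrt{10}$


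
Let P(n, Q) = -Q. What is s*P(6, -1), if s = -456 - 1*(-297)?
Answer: -159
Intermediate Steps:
s = -159 (s = -456 + 297 = -159)
s*P(6, -1) = -(-159)*(-1) = -159*1 = -159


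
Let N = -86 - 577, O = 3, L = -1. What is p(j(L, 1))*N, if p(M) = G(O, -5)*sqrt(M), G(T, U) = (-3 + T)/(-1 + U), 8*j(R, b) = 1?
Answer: 0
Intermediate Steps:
N = -663
j(R, b) = 1/8 (j(R, b) = (1/8)*1 = 1/8)
G(T, U) = (-3 + T)/(-1 + U)
p(M) = 0 (p(M) = ((-3 + 3)/(-1 - 5))*sqrt(M) = (0/(-6))*sqrt(M) = (-1/6*0)*sqrt(M) = 0*sqrt(M) = 0)
p(j(L, 1))*N = 0*(-663) = 0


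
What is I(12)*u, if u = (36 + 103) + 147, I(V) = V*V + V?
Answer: 44616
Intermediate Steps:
I(V) = V + V**2 (I(V) = V**2 + V = V + V**2)
u = 286 (u = 139 + 147 = 286)
I(12)*u = (12*(1 + 12))*286 = (12*13)*286 = 156*286 = 44616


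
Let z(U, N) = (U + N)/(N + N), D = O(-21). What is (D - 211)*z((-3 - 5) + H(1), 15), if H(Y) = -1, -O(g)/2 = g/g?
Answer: -213/5 ≈ -42.600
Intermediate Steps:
O(g) = -2 (O(g) = -2*g/g = -2*1 = -2)
D = -2
z(U, N) = (N + U)/(2*N) (z(U, N) = (N + U)/((2*N)) = (N + U)*(1/(2*N)) = (N + U)/(2*N))
(D - 211)*z((-3 - 5) + H(1), 15) = (-2 - 211)*((½)*(15 + ((-3 - 5) - 1))/15) = -213*(15 + (-8 - 1))/(2*15) = -213*(15 - 9)/(2*15) = -213*6/(2*15) = -213*⅕ = -213/5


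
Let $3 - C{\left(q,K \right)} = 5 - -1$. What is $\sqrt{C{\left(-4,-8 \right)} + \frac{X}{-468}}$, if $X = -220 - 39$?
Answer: $\frac{i \sqrt{14885}}{78} \approx 1.5642 i$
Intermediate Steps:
$X = -259$ ($X = -220 - 39 = -259$)
$C{\left(q,K \right)} = -3$ ($C{\left(q,K \right)} = 3 - \left(5 - -1\right) = 3 - \left(5 + 1\right) = 3 - 6 = -3$)
$\sqrt{C{\left(-4,-8 \right)} + \frac{X}{-468}} = \sqrt{-3 - \frac{259}{-468}} = \sqrt{-3 - - \frac{259}{468}} = \sqrt{-3 + \frac{259}{468}} = \sqrt{- \frac{1145}{468}} = \frac{i \sqrt{14885}}{78}$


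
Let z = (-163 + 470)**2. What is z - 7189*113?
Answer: -718108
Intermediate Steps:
z = 94249 (z = 307**2 = 94249)
z - 7189*113 = 94249 - 7189*113 = 94249 - 1*812357 = 94249 - 812357 = -718108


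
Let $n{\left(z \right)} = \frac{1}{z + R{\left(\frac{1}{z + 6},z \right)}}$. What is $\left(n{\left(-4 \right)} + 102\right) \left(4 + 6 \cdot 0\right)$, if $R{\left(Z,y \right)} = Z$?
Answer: $\frac{2848}{7} \approx 406.86$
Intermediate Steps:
$n{\left(z \right)} = \frac{1}{z + \frac{1}{6 + z}}$ ($n{\left(z \right)} = \frac{1}{z + \frac{1}{z + 6}} = \frac{1}{z + \frac{1}{6 + z}}$)
$\left(n{\left(-4 \right)} + 102\right) \left(4 + 6 \cdot 0\right) = \left(\frac{6 - 4}{1 - 4 \left(6 - 4\right)} + 102\right) \left(4 + 6 \cdot 0\right) = \left(\frac{1}{1 - 8} \cdot 2 + 102\right) \left(4 + 0\right) = \left(\frac{1}{1 - 8} \cdot 2 + 102\right) 4 = \left(\frac{1}{-7} \cdot 2 + 102\right) 4 = \left(\left(- \frac{1}{7}\right) 2 + 102\right) 4 = \left(- \frac{2}{7} + 102\right) 4 = \frac{712}{7} \cdot 4 = \frac{2848}{7}$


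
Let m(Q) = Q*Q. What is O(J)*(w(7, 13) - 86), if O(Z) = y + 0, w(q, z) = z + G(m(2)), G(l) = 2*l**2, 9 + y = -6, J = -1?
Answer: 615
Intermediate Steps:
y = -15 (y = -9 - 6 = -15)
m(Q) = Q**2
w(q, z) = 32 + z (w(q, z) = z + 2*(2**2)**2 = z + 2*4**2 = z + 2*16 = z + 32 = 32 + z)
O(Z) = -15 (O(Z) = -15 + 0 = -15)
O(J)*(w(7, 13) - 86) = -15*((32 + 13) - 86) = -15*(45 - 86) = -15*(-41) = 615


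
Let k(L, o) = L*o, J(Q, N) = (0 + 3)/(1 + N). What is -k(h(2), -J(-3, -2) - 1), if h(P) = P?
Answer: -4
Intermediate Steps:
J(Q, N) = 3/(1 + N)
-k(h(2), -J(-3, -2) - 1) = -2*(-3/(1 - 2) - 1) = -2*(-3/(-1) - 1) = -2*(-3*(-1) - 1) = -2*(-1*(-3) - 1) = -2*(3 - 1) = -2*2 = -1*4 = -4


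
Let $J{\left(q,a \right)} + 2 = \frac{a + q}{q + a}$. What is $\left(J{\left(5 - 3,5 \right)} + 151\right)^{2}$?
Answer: $22500$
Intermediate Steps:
$J{\left(q,a \right)} = -1$ ($J{\left(q,a \right)} = -2 + \frac{a + q}{q + a} = -2 + \frac{a + q}{a + q} = -2 + 1 = -1$)
$\left(J{\left(5 - 3,5 \right)} + 151\right)^{2} = \left(-1 + 151\right)^{2} = 150^{2} = 22500$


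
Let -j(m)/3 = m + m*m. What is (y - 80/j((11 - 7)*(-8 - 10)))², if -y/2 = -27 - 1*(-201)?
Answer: 445030415236/3674889 ≈ 1.2110e+5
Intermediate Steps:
y = -348 (y = -2*(-27 - 1*(-201)) = -2*(-27 + 201) = -2*174 = -348)
j(m) = -3*m - 3*m² (j(m) = -3*(m + m*m) = -3*(m + m²) = -3*m - 3*m²)
(y - 80/j((11 - 7)*(-8 - 10)))² = (-348 - 80*(-1/(3*(1 + (11 - 7)*(-8 - 10))*(-8 - 10)*(11 - 7))))² = (-348 - 80*1/(216*(1 + 4*(-18))))² = (-348 - 80*1/(216*(1 - 72)))² = (-348 - 80/((-3*(-72)*(-71))))² = (-348 - 80/(-15336))² = (-348 - 80*(-1/15336))² = (-348 + 10/1917)² = (-667106/1917)² = 445030415236/3674889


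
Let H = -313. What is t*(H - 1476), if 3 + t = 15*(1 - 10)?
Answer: 246882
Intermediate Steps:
t = -138 (t = -3 + 15*(1 - 10) = -3 + 15*(-9) = -3 - 135 = -138)
t*(H - 1476) = -138*(-313 - 1476) = -138*(-1789) = 246882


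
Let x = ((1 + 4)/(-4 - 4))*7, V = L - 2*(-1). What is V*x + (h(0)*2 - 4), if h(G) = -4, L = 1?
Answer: -201/8 ≈ -25.125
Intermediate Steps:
V = 3 (V = 1 - 2*(-1) = 1 + 2 = 3)
x = -35/8 (x = (5/(-8))*7 = (5*(-⅛))*7 = -5/8*7 = -35/8 ≈ -4.3750)
V*x + (h(0)*2 - 4) = 3*(-35/8) + (-4*2 - 4) = -105/8 + (-8 - 4) = -105/8 - 12 = -201/8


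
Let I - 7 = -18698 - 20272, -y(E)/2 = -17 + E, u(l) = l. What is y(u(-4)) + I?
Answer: -38921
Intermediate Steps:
y(E) = 34 - 2*E (y(E) = -2*(-17 + E) = 34 - 2*E)
I = -38963 (I = 7 + (-18698 - 20272) = 7 - 38970 = -38963)
y(u(-4)) + I = (34 - 2*(-4)) - 38963 = (34 + 8) - 38963 = 42 - 38963 = -38921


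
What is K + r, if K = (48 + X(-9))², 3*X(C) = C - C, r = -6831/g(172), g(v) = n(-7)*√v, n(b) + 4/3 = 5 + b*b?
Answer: 2304 - 20493*√43/13588 ≈ 2294.1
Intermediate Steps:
n(b) = 11/3 + b² (n(b) = -4/3 + (5 + b*b) = -4/3 + (5 + b²) = 11/3 + b²)
g(v) = 158*√v/3 (g(v) = (11/3 + (-7)²)*√v = (11/3 + 49)*√v = 158*√v/3)
r = -20493*√43/13588 (r = -6831*3*√43/13588 = -20493*√43/13588 ≈ -9.8897)
X(C) = 0 (X(C) = (C - C)/3 = (⅓)*0 = 0)
K = 2304 (K = (48 + 0)² = 48² = 2304)
K + r = 2304 - 20493*√43/13588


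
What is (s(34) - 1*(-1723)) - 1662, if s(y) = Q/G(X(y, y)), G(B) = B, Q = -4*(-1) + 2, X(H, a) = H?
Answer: 1040/17 ≈ 61.176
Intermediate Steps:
Q = 6 (Q = 4 + 2 = 6)
s(y) = 6/y
(s(34) - 1*(-1723)) - 1662 = (6/34 - 1*(-1723)) - 1662 = (6*(1/34) + 1723) - 1662 = (3/17 + 1723) - 1662 = 29294/17 - 1662 = 1040/17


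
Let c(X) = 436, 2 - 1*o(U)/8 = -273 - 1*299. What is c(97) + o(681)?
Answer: 5028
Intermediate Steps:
o(U) = 4592 (o(U) = 16 - 8*(-273 - 1*299) = 16 - 8*(-273 - 299) = 16 - 8*(-572) = 16 + 4576 = 4592)
c(97) + o(681) = 436 + 4592 = 5028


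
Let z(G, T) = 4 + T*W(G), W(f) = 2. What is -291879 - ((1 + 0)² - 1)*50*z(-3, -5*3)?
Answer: -291879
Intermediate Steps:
z(G, T) = 4 + 2*T (z(G, T) = 4 + T*2 = 4 + 2*T)
-291879 - ((1 + 0)² - 1)*50*z(-3, -5*3) = -291879 - ((1 + 0)² - 1)*50*(4 + 2*(-5*3)) = -291879 - (1² - 1)*50*(4 + 2*(-15)) = -291879 - (1 - 1)*50*(4 - 30) = -291879 - 0*50*(-26) = -291879 - 0*(-26) = -291879 - 1*0 = -291879 + 0 = -291879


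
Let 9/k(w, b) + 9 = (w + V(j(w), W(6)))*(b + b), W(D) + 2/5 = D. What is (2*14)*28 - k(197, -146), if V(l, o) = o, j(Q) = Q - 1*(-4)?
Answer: 231939389/295841 ≈ 784.00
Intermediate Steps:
j(Q) = 4 + Q (j(Q) = Q + 4 = 4 + Q)
W(D) = -⅖ + D
k(w, b) = 9/(-9 + 2*b*(28/5 + w)) (k(w, b) = 9/(-9 + (w + (-⅖ + 6))*(b + b)) = 9/(-9 + (w + 28/5)*(2*b)) = 9/(-9 + (28/5 + w)*(2*b)) = 9/(-9 + 2*b*(28/5 + w)))
(2*14)*28 - k(197, -146) = (2*14)*28 - 45/(-45 + 56*(-146) + 10*(-146)*197) = 28*28 - 45/(-45 - 8176 - 287620) = 784 - 45/(-295841) = 784 - 45*(-1)/295841 = 784 - 1*(-45/295841) = 784 + 45/295841 = 231939389/295841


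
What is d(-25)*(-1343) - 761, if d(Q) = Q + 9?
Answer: 20727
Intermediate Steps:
d(Q) = 9 + Q
d(-25)*(-1343) - 761 = (9 - 25)*(-1343) - 761 = -16*(-1343) - 761 = 21488 - 761 = 20727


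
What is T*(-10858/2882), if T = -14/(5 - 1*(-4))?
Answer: 76006/12969 ≈ 5.8606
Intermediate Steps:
T = -14/9 (T = -14/(5 + 4) = -14/9 ≈ -1.5556)
T*(-10858/2882) = -(-152012)/(9*2882) = -14/9*(-5429/1441) = 76006/12969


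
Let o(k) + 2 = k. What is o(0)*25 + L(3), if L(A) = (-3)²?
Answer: -41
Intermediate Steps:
o(k) = -2 + k
L(A) = 9
o(0)*25 + L(3) = (-2 + 0)*25 + 9 = -2*25 + 9 = -50 + 9 = -41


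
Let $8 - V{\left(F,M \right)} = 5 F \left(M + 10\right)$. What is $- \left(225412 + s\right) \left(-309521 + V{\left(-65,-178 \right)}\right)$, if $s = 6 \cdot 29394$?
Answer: $146291864688$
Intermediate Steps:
$s = 176364$
$V{\left(F,M \right)} = 8 - 5 F \left(10 + M\right)$ ($V{\left(F,M \right)} = 8 - 5 F \left(M + 10\right) = 8 - 5 F \left(10 + M\right)$)
$- \left(225412 + s\right) \left(-309521 + V{\left(-65,-178 \right)}\right) = - \left(225412 + 176364\right) \left(-309521 - \left(-3258 + 57850\right)\right) = - 401776 \left(-309521 + \left(8 + 3250 - 57850\right)\right) = - 401776 \left(-309521 - 54592\right) = - 401776 \left(-364113\right) = \left(-1\right) \left(-146291864688\right) = 146291864688$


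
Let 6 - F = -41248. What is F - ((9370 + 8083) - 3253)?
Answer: 27054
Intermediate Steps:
F = 41254 (F = 6 - 1*(-41248) = 6 + 41248 = 41254)
F - ((9370 + 8083) - 3253) = 41254 - ((9370 + 8083) - 3253) = 41254 - (17453 - 3253) = 41254 - 1*14200 = 41254 - 14200 = 27054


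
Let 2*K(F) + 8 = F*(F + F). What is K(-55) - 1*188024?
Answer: -185003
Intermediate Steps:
K(F) = -4 + F² (K(F) = -4 + (F*(F + F))/2 = -4 + (F*(2*F))/2 = -4 + (2*F²)/2 = -4 + F²)
K(-55) - 1*188024 = (-4 + (-55)²) - 1*188024 = (-4 + 3025) - 188024 = 3021 - 188024 = -185003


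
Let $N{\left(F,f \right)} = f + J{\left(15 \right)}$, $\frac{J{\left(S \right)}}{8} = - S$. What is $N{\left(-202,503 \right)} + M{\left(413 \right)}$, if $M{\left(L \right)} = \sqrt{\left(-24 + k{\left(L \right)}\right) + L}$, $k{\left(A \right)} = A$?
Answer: $383 + \sqrt{802} \approx 411.32$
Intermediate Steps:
$J{\left(S \right)} = - 8 S$ ($J{\left(S \right)} = 8 \left(- S\right) = - 8 S$)
$M{\left(L \right)} = \sqrt{-24 + 2 L}$ ($M{\left(L \right)} = \sqrt{\left(-24 + L\right) + L} = \sqrt{-24 + 2 L}$)
$N{\left(F,f \right)} = -120 + f$ ($N{\left(F,f \right)} = f - 120 = -120 + f$)
$N{\left(-202,503 \right)} + M{\left(413 \right)} = \left(-120 + 503\right) + \sqrt{-24 + 2 \cdot 413} = 383 + \sqrt{-24 + 826} = 383 + \sqrt{802}$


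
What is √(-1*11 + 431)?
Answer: 2*√105 ≈ 20.494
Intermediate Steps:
√(-1*11 + 431) = √(-11 + 431) = √420 = 2*√105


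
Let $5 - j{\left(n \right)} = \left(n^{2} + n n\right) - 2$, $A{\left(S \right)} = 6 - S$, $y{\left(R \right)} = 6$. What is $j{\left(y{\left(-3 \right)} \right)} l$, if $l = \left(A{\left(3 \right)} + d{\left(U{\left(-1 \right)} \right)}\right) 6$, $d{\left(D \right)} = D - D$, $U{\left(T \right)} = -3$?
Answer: $-1170$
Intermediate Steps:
$d{\left(D \right)} = 0$
$j{\left(n \right)} = 7 - 2 n^{2}$ ($j{\left(n \right)} = 5 - \left(\left(n^{2} + n n\right) - 2\right) = 5 - \left(\left(n^{2} + n^{2}\right) - 2\right) = 5 - \left(2 n^{2} - 2\right) = 5 - \left(-2 + 2 n^{2}\right) = 7 - 2 n^{2}$)
$l = 18$ ($l = \left(\left(6 - 3\right) + 0\right) 6 = \left(3 + 0\right) 6 = 3 \cdot 6 = 18$)
$j{\left(y{\left(-3 \right)} \right)} l = \left(7 - 2 \cdot 6^{2}\right) 18 = \left(7 - 72\right) 18 = \left(-65\right) 18 = -1170$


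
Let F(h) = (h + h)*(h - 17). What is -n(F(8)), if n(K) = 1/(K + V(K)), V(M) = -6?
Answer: 1/150 ≈ 0.0066667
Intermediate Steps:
F(h) = 2*h*(-17 + h) (F(h) = (2*h)*(-17 + h) = 2*h*(-17 + h))
n(K) = 1/(-6 + K) (n(K) = 1/(K - 6) = 1/(-6 + K))
-n(F(8)) = -1/(-6 + 2*8*(-17 + 8)) = -1/(-6 + 2*8*(-9)) = -1/(-6 - 144) = -1/(-150) = -1*(-1/150) = 1/150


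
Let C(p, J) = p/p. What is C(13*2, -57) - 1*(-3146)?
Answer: 3147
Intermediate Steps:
C(p, J) = 1
C(13*2, -57) - 1*(-3146) = 1 - 1*(-3146) = 1 + 3146 = 3147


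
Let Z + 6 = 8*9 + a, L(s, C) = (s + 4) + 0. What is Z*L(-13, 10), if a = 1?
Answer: -603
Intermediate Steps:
L(s, C) = 4 + s (L(s, C) = (4 + s) + 0 = 4 + s)
Z = 67 (Z = -6 + (8*9 + 1) = -6 + (72 + 1) = -6 + 73 = 67)
Z*L(-13, 10) = 67*(4 - 13) = 67*(-9) = -603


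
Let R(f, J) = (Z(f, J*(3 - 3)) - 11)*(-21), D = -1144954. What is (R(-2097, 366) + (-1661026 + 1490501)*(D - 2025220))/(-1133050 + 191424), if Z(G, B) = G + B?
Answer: -38613854687/67259 ≈ -5.7411e+5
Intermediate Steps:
Z(G, B) = B + G
R(f, J) = 231 - 21*f (R(f, J) = ((J*(3 - 3) + f) - 11)*(-21) = ((J*0 + f) - 11)*(-21) = ((0 + f) - 11)*(-21) = (f - 11)*(-21) = (-11 + f)*(-21) = 231 - 21*f)
(R(-2097, 366) + (-1661026 + 1490501)*(D - 2025220))/(-1133050 + 191424) = ((231 - 21*(-2097)) + (-1661026 + 1490501)*(-1144954 - 2025220))/(-1133050 + 191424) = ((231 + 44037) - 170525*(-3170174))/(-941626) = (44268 + 540593921350)*(-1/941626) = 540593965618*(-1/941626) = -38613854687/67259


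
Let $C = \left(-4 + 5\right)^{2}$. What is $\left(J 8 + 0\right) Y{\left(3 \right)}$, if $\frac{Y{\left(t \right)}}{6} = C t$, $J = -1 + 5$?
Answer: $576$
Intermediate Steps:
$J = 4$
$C = 1$ ($C = 1^{2} = 1$)
$Y{\left(t \right)} = 6 t$ ($Y{\left(t \right)} = 6 \cdot 1 t = 6 t$)
$\left(J 8 + 0\right) Y{\left(3 \right)} = \left(4 \cdot 8 + 0\right) 6 \cdot 3 = \left(32 + 0\right) 18 = 32 \cdot 18 = 576$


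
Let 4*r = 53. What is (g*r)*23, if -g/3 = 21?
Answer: -76797/4 ≈ -19199.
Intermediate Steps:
g = -63 (g = -3*21 = -63)
r = 53/4 (r = (¼)*53 = 53/4 ≈ 13.250)
(g*r)*23 = -63*53/4*23 = -3339/4*23 = -76797/4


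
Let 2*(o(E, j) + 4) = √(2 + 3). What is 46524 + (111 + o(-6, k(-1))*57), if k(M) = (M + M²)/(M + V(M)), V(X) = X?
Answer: 46407 + 57*√5/2 ≈ 46471.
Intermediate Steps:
k(M) = (M + M²)/(2*M) (k(M) = (M + M²)/(M + M) = (M + M²)/((2*M)) = (M + M²)*(1/(2*M)) = (M + M²)/(2*M))
o(E, j) = -4 + √5/2 (o(E, j) = -4 + √(2 + 3)/2 = -4 + √5/2)
46524 + (111 + o(-6, k(-1))*57) = 46524 + (111 + (-4 + √5/2)*57) = 46524 + (111 + (-228 + 57*√5/2)) = 46524 + (-117 + 57*√5/2) = 46407 + 57*√5/2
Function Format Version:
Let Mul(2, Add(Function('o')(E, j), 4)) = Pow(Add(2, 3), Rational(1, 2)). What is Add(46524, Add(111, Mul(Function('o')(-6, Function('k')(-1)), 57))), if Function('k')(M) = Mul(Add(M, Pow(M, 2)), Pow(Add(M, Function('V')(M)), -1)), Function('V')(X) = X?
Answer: Add(46407, Mul(Rational(57, 2), Pow(5, Rational(1, 2)))) ≈ 46471.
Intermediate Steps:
Function('k')(M) = Mul(Rational(1, 2), Pow(M, -1), Add(M, Pow(M, 2))) (Function('k')(M) = Mul(Add(M, Pow(M, 2)), Pow(Add(M, M), -1)) = Mul(Add(M, Pow(M, 2)), Pow(Mul(2, M), -1)) = Mul(Add(M, Pow(M, 2)), Mul(Rational(1, 2), Pow(M, -1))) = Mul(Rational(1, 2), Pow(M, -1), Add(M, Pow(M, 2))))
Function('o')(E, j) = Add(-4, Mul(Rational(1, 2), Pow(5, Rational(1, 2)))) (Function('o')(E, j) = Add(-4, Mul(Rational(1, 2), Pow(Add(2, 3), Rational(1, 2)))) = Add(-4, Mul(Rational(1, 2), Pow(5, Rational(1, 2)))))
Add(46524, Add(111, Mul(Function('o')(-6, Function('k')(-1)), 57))) = Add(46524, Add(111, Mul(Add(-4, Mul(Rational(1, 2), Pow(5, Rational(1, 2)))), 57))) = Add(46524, Add(111, Add(-228, Mul(Rational(57, 2), Pow(5, Rational(1, 2)))))) = Add(46524, Add(-117, Mul(Rational(57, 2), Pow(5, Rational(1, 2))))) = Add(46407, Mul(Rational(57, 2), Pow(5, Rational(1, 2))))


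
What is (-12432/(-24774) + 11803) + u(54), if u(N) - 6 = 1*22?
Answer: 48852271/4129 ≈ 11832.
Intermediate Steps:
u(N) = 28 (u(N) = 6 + 1*22 = 6 + 22 = 28)
(-12432/(-24774) + 11803) + u(54) = (-12432/(-24774) + 11803) + 28 = (-12432*(-1/24774) + 11803) + 28 = (2072/4129 + 11803) + 28 = 48736659/4129 + 28 = 48852271/4129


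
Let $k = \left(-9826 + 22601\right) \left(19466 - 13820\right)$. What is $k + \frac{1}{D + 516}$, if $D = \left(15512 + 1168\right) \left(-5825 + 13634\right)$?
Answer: $\frac{9394960796285401}{130254636} \approx 7.2128 \cdot 10^{7}$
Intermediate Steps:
$k = 72127650$ ($k = 12775 \cdot 5646 = 72127650$)
$D = 130254120$ ($D = 16680 \cdot 7809 = 130254120$)
$k + \frac{1}{D + 516} = 72127650 + \frac{1}{130254120 + 516} = 72127650 + \frac{1}{130254636} = \frac{9394960796285401}{130254636}$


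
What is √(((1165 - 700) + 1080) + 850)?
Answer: √2395 ≈ 48.939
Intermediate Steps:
√(((1165 - 700) + 1080) + 850) = √((465 + 1080) + 850) = √(1545 + 850) = √2395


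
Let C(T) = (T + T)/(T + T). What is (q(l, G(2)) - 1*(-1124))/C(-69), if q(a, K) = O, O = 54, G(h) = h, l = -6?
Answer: 1178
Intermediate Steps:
C(T) = 1 (C(T) = (2*T)/((2*T)) = (2*T)*(1/(2*T)) = 1)
q(a, K) = 54
(q(l, G(2)) - 1*(-1124))/C(-69) = (54 - 1*(-1124))/1 = (54 + 1124)*1 = 1178*1 = 1178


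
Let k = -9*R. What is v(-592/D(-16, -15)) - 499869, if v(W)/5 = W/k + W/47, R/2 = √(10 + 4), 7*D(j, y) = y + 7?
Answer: -23491253/47 - 185*√14/18 ≈ -4.9985e+5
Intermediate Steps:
D(j, y) = 1 + y/7 (D(j, y) = (y + 7)/7 = (7 + y)/7 = 1 + y/7)
R = 2*√14 (R = 2*√(10 + 4) = 2*√14 ≈ 7.4833)
k = -18*√14 ≈ -67.350
v(W) = 5*W/47 - 5*W*√14/252 (v(W) = 5*(W/((-18*√14)) + W/47) = 5*(W*(-√14/252) + W*(1/47)) = 5*(-W*√14/252 + W/47) = 5*(W/47 - W*√14/252) = 5*W/47 - 5*W*√14/252)
v(-592/D(-16, -15)) - 499869 = 5*(-592/(1 + (⅐)*(-15)))*(252 - 47*√14)/11844 - 499869 = 5*(-592/(1 - 15/7))*(252 - 47*√14)/11844 - 499869 = 5*(-592/(-8/7))*(252 - 47*√14)/11844 - 499869 = 5*(-592*(-7/8))*(252 - 47*√14)/11844 - 499869 = (5/11844)*518*(252 - 47*√14) - 499869 = (2590/47 - 185*√14/18) - 499869 = -23491253/47 - 185*√14/18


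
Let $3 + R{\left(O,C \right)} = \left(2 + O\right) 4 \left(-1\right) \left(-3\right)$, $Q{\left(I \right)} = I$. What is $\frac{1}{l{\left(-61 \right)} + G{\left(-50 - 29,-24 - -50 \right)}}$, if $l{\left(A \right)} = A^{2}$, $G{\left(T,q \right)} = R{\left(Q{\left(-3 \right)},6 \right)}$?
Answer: $\frac{1}{3706} \approx 0.00026983$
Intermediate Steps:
$R{\left(O,C \right)} = 21 + 12 O$ ($R{\left(O,C \right)} = -3 + \left(2 + O\right) 4 \left(-1\right) \left(-3\right) = -3 + \left(8 + 4 O\right) \left(-1\right) \left(-3\right) = -3 + \left(-8 - 4 O\right) \left(-3\right) = -3 + \left(24 + 12 O\right) = 21 + 12 O$)
$G{\left(T,q \right)} = -15$ ($G{\left(T,q \right)} = 21 + 12 \left(-3\right) = 21 - 36 = -15$)
$\frac{1}{l{\left(-61 \right)} + G{\left(-50 - 29,-24 - -50 \right)}} = \frac{1}{\left(-61\right)^{2} - 15} = \frac{1}{3721 - 15} = \frac{1}{3706}$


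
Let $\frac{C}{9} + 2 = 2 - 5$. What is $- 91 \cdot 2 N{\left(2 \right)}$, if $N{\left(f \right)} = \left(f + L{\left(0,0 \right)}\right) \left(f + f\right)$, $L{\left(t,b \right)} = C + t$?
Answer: $31304$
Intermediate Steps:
$C = -45$ ($C = -18 + 9 \left(2 - 5\right) = -18 + 9 \left(-3\right) = -18 - 27 = -45$)
$L{\left(t,b \right)} = -45 + t$
$N{\left(f \right)} = 2 f \left(-45 + f\right)$ ($N{\left(f \right)} = \left(f + \left(-45 + 0\right)\right) \left(f + f\right) = \left(f - 45\right) 2 f = \left(-45 + f\right) 2 f = 2 f \left(-45 + f\right)$)
$- 91 \cdot 2 N{\left(2 \right)} = - 91 \cdot 2 \cdot 2 \cdot 2 \left(-45 + 2\right) = - 91 \cdot 2 \cdot 2 \cdot 2 \left(-43\right) = - 91 \cdot 2 \left(-172\right) = \left(-91\right) \left(-344\right) = 31304$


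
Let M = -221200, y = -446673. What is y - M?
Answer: -225473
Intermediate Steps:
y - M = -446673 - 1*(-221200) = -446673 + 221200 = -225473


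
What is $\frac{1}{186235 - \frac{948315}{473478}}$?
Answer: $\frac{157826}{29392409005} \approx 5.3696 \cdot 10^{-6}$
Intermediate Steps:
$\frac{1}{186235 - \frac{948315}{473478}} = \frac{1}{186235 - \frac{316105}{157826}} = \frac{1}{\frac{29392409005}{157826}} = \frac{157826}{29392409005}$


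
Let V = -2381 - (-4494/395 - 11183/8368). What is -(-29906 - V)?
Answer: 91022057077/3305360 ≈ 27538.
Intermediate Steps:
V = -7828039083/3305360 (V = -2381 - (-4494*1/395 - 11183*1/8368) = -2381 - (-4494/395 - 11183/8368) = -2381 - 1*(-42023077/3305360) = -2381 + 42023077/3305360 = -7828039083/3305360 ≈ -2368.3)
-(-29906 - V) = -(-29906 - 1*(-7828039083/3305360)) = -(-29906 + 7828039083/3305360) = -1*(-91022057077/3305360) = 91022057077/3305360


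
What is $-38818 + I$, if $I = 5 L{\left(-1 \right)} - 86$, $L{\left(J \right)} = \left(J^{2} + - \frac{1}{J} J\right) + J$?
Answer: $-38909$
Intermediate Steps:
$L{\left(J \right)} = -1 + J + J^{2}$ ($L{\left(J \right)} = \left(J^{2} - 1\right) + J = \left(-1 + J^{2}\right) + J = -1 + J + J^{2}$)
$I = -91$ ($I = 5 \left(-1 - 1 + \left(-1\right)^{2}\right) - 86 = 5 \left(-1 - 1 + 1\right) - 86 = 5 \left(-1\right) - 86 = -5 - 86 = -91$)
$-38818 + I = -38818 - 91 = -38909$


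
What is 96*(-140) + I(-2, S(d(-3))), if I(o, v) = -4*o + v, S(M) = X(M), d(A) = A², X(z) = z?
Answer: -13423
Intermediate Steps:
S(M) = M
I(o, v) = v - 4*o
96*(-140) + I(-2, S(d(-3))) = 96*(-140) + ((-3)² - 4*(-2)) = -13440 + (9 + 8) = -13440 + 17 = -13423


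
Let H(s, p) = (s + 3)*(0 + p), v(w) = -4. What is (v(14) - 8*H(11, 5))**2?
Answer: 318096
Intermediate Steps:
H(s, p) = p*(3 + s) (H(s, p) = (3 + s)*p = p*(3 + s))
(v(14) - 8*H(11, 5))**2 = (-4 - 40*(3 + 11))**2 = (-4 - 40*14)**2 = (-4 - 8*70)**2 = (-4 - 560)**2 = (-564)**2 = 318096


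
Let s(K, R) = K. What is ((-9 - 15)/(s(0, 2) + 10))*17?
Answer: -204/5 ≈ -40.800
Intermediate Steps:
((-9 - 15)/(s(0, 2) + 10))*17 = ((-9 - 15)/(0 + 10))*17 = -24/10*17 = -24*⅒*17 = -12/5*17 = -204/5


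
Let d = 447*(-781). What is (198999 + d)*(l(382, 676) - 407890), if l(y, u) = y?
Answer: 61170210864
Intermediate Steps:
d = -349107
(198999 + d)*(l(382, 676) - 407890) = (198999 - 349107)*(382 - 407890) = -150108*(-407508) = 61170210864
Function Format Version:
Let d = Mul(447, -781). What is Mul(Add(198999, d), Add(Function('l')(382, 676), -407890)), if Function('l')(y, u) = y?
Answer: 61170210864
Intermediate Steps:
d = -349107
Mul(Add(198999, d), Add(Function('l')(382, 676), -407890)) = Mul(Add(198999, -349107), Add(382, -407890)) = Mul(-150108, -407508) = 61170210864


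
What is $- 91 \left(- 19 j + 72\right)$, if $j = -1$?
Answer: $-8281$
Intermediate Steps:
$- 91 \left(- 19 j + 72\right) = - 91 \left(\left(-19\right) \left(-1\right) + 72\right) = - 91 \left(19 + 72\right) = \left(-91\right) 91 = -8281$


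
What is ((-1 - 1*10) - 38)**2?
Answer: 2401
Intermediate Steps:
((-1 - 1*10) - 38)**2 = ((-1 - 10) - 38)**2 = (-11 - 38)**2 = (-49)**2 = 2401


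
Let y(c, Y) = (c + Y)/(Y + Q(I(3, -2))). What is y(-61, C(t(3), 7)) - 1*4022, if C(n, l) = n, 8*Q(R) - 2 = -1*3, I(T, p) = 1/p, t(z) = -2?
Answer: -67870/17 ≈ -3992.4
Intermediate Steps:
Q(R) = -⅛ (Q(R) = ¼ + (-1*3)/8 = ¼ + (⅛)*(-3) = ¼ - 3/8 = -⅛)
y(c, Y) = (Y + c)/(-⅛ + Y) (y(c, Y) = (c + Y)/(Y - ⅛) = (Y + c)/(-⅛ + Y))
y(-61, C(t(3), 7)) - 1*4022 = 8*(-2 - 61)/(-1 + 8*(-2)) - 1*4022 = 8*(-63)/(-1 - 16) - 4022 = 8*(-63)/(-17) - 4022 = 8*(-1/17)*(-63) - 4022 = 504/17 - 4022 = -67870/17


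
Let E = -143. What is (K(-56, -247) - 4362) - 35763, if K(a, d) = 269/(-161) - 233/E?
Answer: -923798829/23023 ≈ -40125.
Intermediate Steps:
K(a, d) = -954/23023 (K(a, d) = 269/(-161) - 233/(-143) = 269*(-1/161) - 233*(-1/143) = -269/161 + 233/143 = -954/23023)
(K(-56, -247) - 4362) - 35763 = (-954/23023 - 4362) - 35763 = -100427280/23023 - 35763 = -923798829/23023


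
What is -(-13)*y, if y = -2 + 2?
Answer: 0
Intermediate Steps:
y = 0
-(-13)*y = -(-13)*0 = -1*0 = 0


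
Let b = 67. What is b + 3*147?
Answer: 508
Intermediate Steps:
b + 3*147 = 67 + 3*147 = 67 + 441 = 508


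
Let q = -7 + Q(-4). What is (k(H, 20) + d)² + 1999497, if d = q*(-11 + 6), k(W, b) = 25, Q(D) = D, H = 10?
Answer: 2005897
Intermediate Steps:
q = -11 (q = -7 - 4 = -11)
d = 55 (d = -11*(-11 + 6) = -11*(-5) = 55)
(k(H, 20) + d)² + 1999497 = (25 + 55)² + 1999497 = 80² + 1999497 = 6400 + 1999497 = 2005897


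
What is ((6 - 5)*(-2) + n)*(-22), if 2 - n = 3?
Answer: 66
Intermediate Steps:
n = -1 (n = 2 - 1*3 = 2 - 3 = -1)
((6 - 5)*(-2) + n)*(-22) = ((6 - 5)*(-2) - 1)*(-22) = (1*(-2) - 1)*(-22) = (-2 - 1)*(-22) = -3*(-22) = 66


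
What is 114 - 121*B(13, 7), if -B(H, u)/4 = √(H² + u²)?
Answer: 114 + 484*√218 ≈ 7260.2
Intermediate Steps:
B(H, u) = -4*√(H² + u²)
114 - 121*B(13, 7) = 114 - (-484)*√(13² + 7²) = 114 - (-484)*√(169 + 49) = 114 - (-484)*√218 = 114 + 484*√218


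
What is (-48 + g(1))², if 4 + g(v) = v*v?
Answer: 2601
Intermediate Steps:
g(v) = -4 + v² (g(v) = -4 + v*v = -4 + v²)
(-48 + g(1))² = (-48 + (-4 + 1²))² = (-48 + (-4 + 1))² = (-48 - 3)² = (-51)² = 2601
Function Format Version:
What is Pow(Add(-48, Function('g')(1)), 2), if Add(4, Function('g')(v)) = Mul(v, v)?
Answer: 2601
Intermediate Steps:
Function('g')(v) = Add(-4, Pow(v, 2)) (Function('g')(v) = Add(-4, Mul(v, v)) = Add(-4, Pow(v, 2)))
Pow(Add(-48, Function('g')(1)), 2) = Pow(Add(-48, Add(-4, Pow(1, 2))), 2) = Pow(Add(-48, Add(-4, 1)), 2) = Pow(Add(-48, -3), 2) = Pow(-51, 2) = 2601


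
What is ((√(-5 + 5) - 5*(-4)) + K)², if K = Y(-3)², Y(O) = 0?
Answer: 400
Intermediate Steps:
K = 0 (K = 0² = 0)
((√(-5 + 5) - 5*(-4)) + K)² = ((√(-5 + 5) - 5*(-4)) + 0)² = ((√0 + 20) + 0)² = ((0 + 20) + 0)² = (20 + 0)² = 20² = 400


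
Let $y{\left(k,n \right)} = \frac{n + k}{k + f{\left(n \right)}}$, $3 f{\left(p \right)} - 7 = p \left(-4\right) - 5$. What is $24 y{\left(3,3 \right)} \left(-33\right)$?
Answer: $14256$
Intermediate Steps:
$f{\left(p \right)} = \frac{2}{3} - \frac{4 p}{3}$ ($f{\left(p \right)} = \frac{7}{3} + \frac{p \left(-4\right) - 5}{3} = \frac{7}{3} + \frac{- 4 p - 5}{3} = \frac{7}{3} + \frac{-5 - 4 p}{3} = \frac{7}{3} - \left(\frac{5}{3} + \frac{4 p}{3}\right) = \frac{2}{3} - \frac{4 p}{3}$)
$y{\left(k,n \right)} = \frac{k + n}{\frac{2}{3} + k - \frac{4 n}{3}}$ ($y{\left(k,n \right)} = \frac{n + k}{k - \left(- \frac{2}{3} + \frac{4 n}{3}\right)} = \frac{k + n}{\frac{2}{3} + k - \frac{4 n}{3}}$)
$24 y{\left(3,3 \right)} \left(-33\right) = 24 \frac{3 \left(3 + 3\right)}{2 - 12 + 3 \cdot 3} \left(-33\right) = 24 \cdot 3 \frac{1}{2 - 12 + 9} \cdot 6 \left(-33\right) = 24 \cdot 3 \frac{1}{-1} \cdot 6 \left(-33\right) = 24 \cdot 3 \left(-1\right) 6 \left(-33\right) = 24 \left(-18\right) \left(-33\right) = \left(-432\right) \left(-33\right) = 14256$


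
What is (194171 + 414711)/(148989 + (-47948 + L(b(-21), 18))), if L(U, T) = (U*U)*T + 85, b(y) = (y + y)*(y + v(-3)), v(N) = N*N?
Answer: 304441/2336707 ≈ 0.13029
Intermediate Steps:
v(N) = N**2
b(y) = 2*y*(9 + y) (b(y) = (y + y)*(y + (-3)**2) = (2*y)*(y + 9) = (2*y)*(9 + y) = 2*y*(9 + y))
L(U, T) = 85 + T*U**2 (L(U, T) = U**2*T + 85 = T*U**2 + 85 = 85 + T*U**2)
(194171 + 414711)/(148989 + (-47948 + L(b(-21), 18))) = (194171 + 414711)/(148989 + (-47948 + (85 + 18*(2*(-21)*(9 - 21))**2))) = 608882/(148989 + (-47948 + (85 + 18*(2*(-21)*(-12))**2))) = 608882/(148989 + (-47948 + (85 + 18*504**2))) = 608882/(148989 + (-47948 + (85 + 18*254016))) = 608882/(148989 + (-47948 + (85 + 4572288))) = 608882/(148989 + (-47948 + 4572373)) = 608882/(148989 + 4524425) = 608882/4673414 = 608882*(1/4673414) = 304441/2336707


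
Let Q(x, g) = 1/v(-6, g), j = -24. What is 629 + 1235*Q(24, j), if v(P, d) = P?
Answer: 2539/6 ≈ 423.17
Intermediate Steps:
Q(x, g) = -⅙ (Q(x, g) = 1/(-6) = -⅙)
629 + 1235*Q(24, j) = 629 + 1235*(-⅙) = 629 - 1235/6 = 2539/6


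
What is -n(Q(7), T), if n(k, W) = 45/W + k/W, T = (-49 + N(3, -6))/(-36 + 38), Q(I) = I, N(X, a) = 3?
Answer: 52/23 ≈ 2.2609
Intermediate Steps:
T = -23 (T = (-49 + 3)/(-36 + 38) = -46/2 = -46*½ = -23)
-n(Q(7), T) = -(45 + 7)/(-23) = -(-1)*52/23 = -1*(-52/23) = 52/23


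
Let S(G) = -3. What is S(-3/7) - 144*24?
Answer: -3459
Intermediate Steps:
S(-3/7) - 144*24 = -3 - 144*24 = -3 - 3456 = -3459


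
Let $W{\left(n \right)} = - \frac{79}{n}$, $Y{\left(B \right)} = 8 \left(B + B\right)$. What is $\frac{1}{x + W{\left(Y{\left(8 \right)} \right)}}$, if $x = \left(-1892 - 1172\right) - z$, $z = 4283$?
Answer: $- \frac{128}{940495} \approx -0.0001361$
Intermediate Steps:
$Y{\left(B \right)} = 16 B$ ($Y{\left(B \right)} = 8 \cdot 2 B = 16 B$)
$x = -7347$ ($x = \left(-1892 - 1172\right) - 4283 = -3064 - 4283 = -7347$)
$\frac{1}{x + W{\left(Y{\left(8 \right)} \right)}} = \frac{1}{-7347 - \frac{79}{16 \cdot 8}} = \frac{1}{-7347 - \frac{79}{128}} = \frac{1}{- \frac{940495}{128}} = - \frac{128}{940495}$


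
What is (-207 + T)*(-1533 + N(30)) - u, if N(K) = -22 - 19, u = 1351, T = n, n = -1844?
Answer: 3226923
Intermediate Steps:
T = -1844
N(K) = -41
(-207 + T)*(-1533 + N(30)) - u = (-207 - 1844)*(-1533 - 41) - 1*1351 = -2051*(-1574) - 1351 = 3228274 - 1351 = 3226923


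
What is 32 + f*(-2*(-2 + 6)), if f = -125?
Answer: 1032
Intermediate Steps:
32 + f*(-2*(-2 + 6)) = 32 - (-250)*(-2 + 6) = 32 - (-250)*4 = 32 - 125*(-8) = 32 + 1000 = 1032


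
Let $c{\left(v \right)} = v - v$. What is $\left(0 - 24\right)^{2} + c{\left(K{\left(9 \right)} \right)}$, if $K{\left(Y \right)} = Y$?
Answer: $576$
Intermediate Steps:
$c{\left(v \right)} = 0$
$\left(0 - 24\right)^{2} + c{\left(K{\left(9 \right)} \right)} = \left(0 - 24\right)^{2} + 0 = \left(-24\right)^{2} + 0 = 576 + 0 = 576$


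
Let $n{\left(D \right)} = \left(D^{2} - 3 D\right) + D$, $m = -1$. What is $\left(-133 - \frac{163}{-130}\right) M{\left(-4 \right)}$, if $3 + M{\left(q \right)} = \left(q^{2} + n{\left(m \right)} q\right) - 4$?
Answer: $\frac{51381}{130} \approx 395.24$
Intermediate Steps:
$n{\left(D \right)} = D^{2} - 2 D$
$M{\left(q \right)} = -7 + q^{2} + 3 q$ ($M{\left(q \right)} = -3 - \left(4 - q^{2} - - (-2 - 1) q\right) = -3 - \left(4 - q^{2} - \left(-1\right) \left(-3\right) q\right) = -3 - \left(4 - q^{2} - 3 q\right) = -3 + \left(-4 + q^{2} + 3 q\right) = -7 + q^{2} + 3 q$)
$\left(-133 - \frac{163}{-130}\right) M{\left(-4 \right)} = \left(-133 - \frac{163}{-130}\right) \left(-7 + \left(-4\right)^{2} + 3 \left(-4\right)\right) = \left(-133 - - \frac{163}{130}\right) \left(-7 + 16 - 12\right) = \left(-133 + \frac{163}{130}\right) \left(-3\right) = \left(- \frac{17127}{130}\right) \left(-3\right) = \frac{51381}{130}$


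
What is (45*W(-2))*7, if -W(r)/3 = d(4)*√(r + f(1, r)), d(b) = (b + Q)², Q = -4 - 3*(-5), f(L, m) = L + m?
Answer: -212625*I*√3 ≈ -3.6828e+5*I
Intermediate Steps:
Q = 11 (Q = -4 + 15 = 11)
d(b) = (11 + b)² (d(b) = (b + 11)² = (11 + b)²)
W(r) = -675*√(1 + 2*r) (W(r) = -3*(11 + 4)²*√(r + (1 + r)) = -3*15²*√(1 + 2*r) = -675*√(1 + 2*r))
(45*W(-2))*7 = (45*(-675*√(1 + 2*(-2))))*7 = (45*(-675*√(1 - 4)))*7 = (45*(-675*I*√3))*7 = -30375*I*√3*7 = -212625*I*√3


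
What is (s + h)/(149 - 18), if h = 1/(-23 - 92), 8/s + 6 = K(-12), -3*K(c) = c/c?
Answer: -2779/286235 ≈ -0.0097088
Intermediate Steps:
K(c) = -1/3 (K(c) = -c/(3*c) = -1/3*1 = -1/3)
s = -24/19 (s = 8/(-6 - 1/3) = 8/(-19/3) = 8*(-3/19) = -24/19 ≈ -1.2632)
h = -1/115 (h = 1/(-115) = -1/115 ≈ -0.0086956)
(s + h)/(149 - 18) = (-24/19 - 1/115)/(149 - 18) = -2779/2185/131 = (1/131)*(-2779/2185) = -2779/286235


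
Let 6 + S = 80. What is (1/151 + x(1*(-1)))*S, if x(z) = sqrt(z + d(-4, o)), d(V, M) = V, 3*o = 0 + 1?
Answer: 74/151 + 74*I*sqrt(5) ≈ 0.49007 + 165.47*I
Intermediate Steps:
o = 1/3 (o = (0 + 1)/3 = (1/3)*1 = 1/3 ≈ 0.33333)
x(z) = sqrt(-4 + z) (x(z) = sqrt(z - 4) = sqrt(-4 + z))
S = 74 (S = -6 + 80 = 74)
(1/151 + x(1*(-1)))*S = (1/151 + sqrt(-4 + 1*(-1)))*74 = (1/151 + sqrt(-4 - 1))*74 = (1/151 + sqrt(-5))*74 = (1/151 + I*sqrt(5))*74 = 74/151 + 74*I*sqrt(5)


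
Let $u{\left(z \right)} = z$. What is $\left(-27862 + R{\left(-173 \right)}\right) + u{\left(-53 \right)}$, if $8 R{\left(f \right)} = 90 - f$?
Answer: $- \frac{223057}{8} \approx -27882.0$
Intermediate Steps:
$R{\left(f \right)} = \frac{45}{4} - \frac{f}{8}$ ($R{\left(f \right)} = \frac{90 - f}{8} = \frac{45}{4} - \frac{f}{8}$)
$\left(-27862 + R{\left(-173 \right)}\right) + u{\left(-53 \right)} = \left(-27862 + \left(\frac{45}{4} - - \frac{173}{8}\right)\right) - 53 = \left(-27862 + \left(\frac{45}{4} + \frac{173}{8}\right)\right) - 53 = \left(-27862 + \frac{263}{8}\right) - 53 = - \frac{222633}{8} - 53 = - \frac{223057}{8}$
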